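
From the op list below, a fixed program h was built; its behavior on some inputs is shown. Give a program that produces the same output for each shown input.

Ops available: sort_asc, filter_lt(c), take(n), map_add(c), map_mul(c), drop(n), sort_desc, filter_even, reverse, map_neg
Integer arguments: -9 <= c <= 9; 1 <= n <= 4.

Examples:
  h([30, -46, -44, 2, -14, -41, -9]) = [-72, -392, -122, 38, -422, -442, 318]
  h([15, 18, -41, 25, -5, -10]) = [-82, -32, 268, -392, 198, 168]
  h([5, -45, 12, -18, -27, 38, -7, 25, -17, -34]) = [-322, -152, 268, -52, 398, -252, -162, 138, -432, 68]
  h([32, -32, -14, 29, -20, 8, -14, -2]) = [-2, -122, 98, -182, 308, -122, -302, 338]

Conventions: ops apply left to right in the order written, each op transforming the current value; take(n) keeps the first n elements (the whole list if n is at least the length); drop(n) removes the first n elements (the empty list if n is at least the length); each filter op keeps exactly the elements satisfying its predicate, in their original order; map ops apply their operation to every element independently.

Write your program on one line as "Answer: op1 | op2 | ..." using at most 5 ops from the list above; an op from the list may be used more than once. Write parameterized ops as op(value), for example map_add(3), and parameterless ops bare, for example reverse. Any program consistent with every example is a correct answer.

map_neg | reverse | map_mul(5) | map_add(-9) | map_mul(-2)

Check, running the answer program on each example:
  [30, -46, -44, 2, -14, -41, -9] -> [-30, 46, 44, -2, 14, 41, 9] -> [9, 41, 14, -2, 44, 46, -30] -> [45, 205, 70, -10, 220, 230, -150] -> [36, 196, 61, -19, 211, 221, -159] -> [-72, -392, -122, 38, -422, -442, 318]
  [15, 18, -41, 25, -5, -10] -> [-15, -18, 41, -25, 5, 10] -> [10, 5, -25, 41, -18, -15] -> [50, 25, -125, 205, -90, -75] -> [41, 16, -134, 196, -99, -84] -> [-82, -32, 268, -392, 198, 168]
  [5, -45, 12, -18, -27, 38, -7, 25, -17, -34] -> [-5, 45, -12, 18, 27, -38, 7, -25, 17, 34] -> [34, 17, -25, 7, -38, 27, 18, -12, 45, -5] -> [170, 85, -125, 35, -190, 135, 90, -60, 225, -25] -> [161, 76, -134, 26, -199, 126, 81, -69, 216, -34] -> [-322, -152, 268, -52, 398, -252, -162, 138, -432, 68]
  [32, -32, -14, 29, -20, 8, -14, -2] -> [-32, 32, 14, -29, 20, -8, 14, 2] -> [2, 14, -8, 20, -29, 14, 32, -32] -> [10, 70, -40, 100, -145, 70, 160, -160] -> [1, 61, -49, 91, -154, 61, 151, -169] -> [-2, -122, 98, -182, 308, -122, -302, 338]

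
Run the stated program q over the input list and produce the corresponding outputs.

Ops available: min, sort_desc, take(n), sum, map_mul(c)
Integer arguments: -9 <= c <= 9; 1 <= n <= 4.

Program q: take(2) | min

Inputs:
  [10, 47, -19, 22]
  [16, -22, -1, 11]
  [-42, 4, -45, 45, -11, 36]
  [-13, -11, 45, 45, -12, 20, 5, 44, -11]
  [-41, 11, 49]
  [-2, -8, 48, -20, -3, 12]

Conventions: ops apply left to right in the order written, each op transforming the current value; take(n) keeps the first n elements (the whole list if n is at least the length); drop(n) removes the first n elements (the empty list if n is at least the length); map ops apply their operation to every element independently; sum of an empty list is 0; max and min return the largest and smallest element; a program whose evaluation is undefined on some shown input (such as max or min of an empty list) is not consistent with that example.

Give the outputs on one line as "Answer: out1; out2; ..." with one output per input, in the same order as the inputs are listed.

Execution, op by op:
  [10, 47, -19, 22] -> [10, 47] -> 10
  [16, -22, -1, 11] -> [16, -22] -> -22
  [-42, 4, -45, 45, -11, 36] -> [-42, 4] -> -42
  [-13, -11, 45, 45, -12, 20, 5, 44, -11] -> [-13, -11] -> -13
  [-41, 11, 49] -> [-41, 11] -> -41
  [-2, -8, 48, -20, -3, 12] -> [-2, -8] -> -8

10; -22; -42; -13; -41; -8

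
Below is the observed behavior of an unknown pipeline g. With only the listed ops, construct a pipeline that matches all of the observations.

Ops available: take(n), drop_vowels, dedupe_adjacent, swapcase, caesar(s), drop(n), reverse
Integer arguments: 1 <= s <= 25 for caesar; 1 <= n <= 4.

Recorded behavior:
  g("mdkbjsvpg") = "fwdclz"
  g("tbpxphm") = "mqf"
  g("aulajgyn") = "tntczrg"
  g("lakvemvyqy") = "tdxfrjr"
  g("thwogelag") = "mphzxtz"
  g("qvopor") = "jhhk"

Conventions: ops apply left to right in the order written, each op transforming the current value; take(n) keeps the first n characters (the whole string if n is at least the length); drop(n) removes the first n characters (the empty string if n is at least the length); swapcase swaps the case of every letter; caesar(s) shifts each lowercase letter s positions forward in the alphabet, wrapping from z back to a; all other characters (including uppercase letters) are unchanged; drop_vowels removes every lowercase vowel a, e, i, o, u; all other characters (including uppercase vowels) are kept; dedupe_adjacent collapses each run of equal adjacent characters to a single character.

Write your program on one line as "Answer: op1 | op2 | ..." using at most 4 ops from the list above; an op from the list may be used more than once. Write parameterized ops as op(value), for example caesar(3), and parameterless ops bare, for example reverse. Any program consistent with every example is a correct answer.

caesar(23) | caesar(22) | drop_vowels

Check, running the answer program on each example:
  "mdkbjsvpg" -> "jahygpsmd" -> "fwducloiz" -> "fwdclz"
  "tbpxphm" -> "qymumej" -> "muiqiaf" -> "mqf"
  "aulajgyn" -> "xrixgdvk" -> "tnetczrg" -> "tntczrg"
  "lakvemvyqy" -> "ixhsbjsvnv" -> "etdoxforjr" -> "tdxfrjr"
  "thwogelag" -> "qetldbixd" -> "maphzxetz" -> "mphzxtz"
  "qvopor" -> "nslmlo" -> "johihk" -> "jhhk"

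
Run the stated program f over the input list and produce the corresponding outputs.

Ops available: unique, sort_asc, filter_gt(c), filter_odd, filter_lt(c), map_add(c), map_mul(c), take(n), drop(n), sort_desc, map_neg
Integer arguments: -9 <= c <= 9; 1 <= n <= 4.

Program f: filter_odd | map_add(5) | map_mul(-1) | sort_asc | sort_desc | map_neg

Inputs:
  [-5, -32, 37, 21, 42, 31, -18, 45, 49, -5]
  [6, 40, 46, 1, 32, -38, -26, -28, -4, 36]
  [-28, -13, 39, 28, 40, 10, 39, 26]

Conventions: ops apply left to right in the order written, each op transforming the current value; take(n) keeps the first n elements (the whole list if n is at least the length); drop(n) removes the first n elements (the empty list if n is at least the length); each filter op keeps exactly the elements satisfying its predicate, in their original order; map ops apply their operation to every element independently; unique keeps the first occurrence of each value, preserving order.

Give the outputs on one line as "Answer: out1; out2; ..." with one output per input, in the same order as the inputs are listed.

Execution, op by op:
  [-5, -32, 37, 21, 42, 31, -18, 45, 49, -5] -> [-5, 37, 21, 31, 45, 49, -5] -> [0, 42, 26, 36, 50, 54, 0] -> [0, -42, -26, -36, -50, -54, 0] -> [-54, -50, -42, -36, -26, 0, 0] -> [0, 0, -26, -36, -42, -50, -54] -> [0, 0, 26, 36, 42, 50, 54]
  [6, 40, 46, 1, 32, -38, -26, -28, -4, 36] -> [1] -> [6] -> [-6] -> [-6] -> [-6] -> [6]
  [-28, -13, 39, 28, 40, 10, 39, 26] -> [-13, 39, 39] -> [-8, 44, 44] -> [8, -44, -44] -> [-44, -44, 8] -> [8, -44, -44] -> [-8, 44, 44]

[0, 0, 26, 36, 42, 50, 54]; [6]; [-8, 44, 44]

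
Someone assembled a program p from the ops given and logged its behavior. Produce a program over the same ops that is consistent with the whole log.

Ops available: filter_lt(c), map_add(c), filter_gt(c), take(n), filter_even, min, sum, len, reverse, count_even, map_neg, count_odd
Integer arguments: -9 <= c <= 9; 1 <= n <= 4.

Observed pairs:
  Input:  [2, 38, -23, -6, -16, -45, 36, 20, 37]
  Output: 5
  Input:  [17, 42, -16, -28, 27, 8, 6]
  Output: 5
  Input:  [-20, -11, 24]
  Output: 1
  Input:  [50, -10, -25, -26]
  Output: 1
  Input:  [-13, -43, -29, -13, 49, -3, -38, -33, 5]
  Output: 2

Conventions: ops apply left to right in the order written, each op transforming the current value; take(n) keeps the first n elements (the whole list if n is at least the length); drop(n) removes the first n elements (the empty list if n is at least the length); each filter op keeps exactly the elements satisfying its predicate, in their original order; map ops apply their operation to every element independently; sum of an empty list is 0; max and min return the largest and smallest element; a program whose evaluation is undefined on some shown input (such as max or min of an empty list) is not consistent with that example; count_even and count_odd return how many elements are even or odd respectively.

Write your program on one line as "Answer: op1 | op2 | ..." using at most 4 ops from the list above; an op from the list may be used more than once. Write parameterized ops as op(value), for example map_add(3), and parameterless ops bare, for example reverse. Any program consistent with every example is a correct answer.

map_neg | filter_lt(1) | len

Check, running the answer program on each example:
  [2, 38, -23, -6, -16, -45, 36, 20, 37] -> [-2, -38, 23, 6, 16, 45, -36, -20, -37] -> [-2, -38, -36, -20, -37] -> 5
  [17, 42, -16, -28, 27, 8, 6] -> [-17, -42, 16, 28, -27, -8, -6] -> [-17, -42, -27, -8, -6] -> 5
  [-20, -11, 24] -> [20, 11, -24] -> [-24] -> 1
  [50, -10, -25, -26] -> [-50, 10, 25, 26] -> [-50] -> 1
  [-13, -43, -29, -13, 49, -3, -38, -33, 5] -> [13, 43, 29, 13, -49, 3, 38, 33, -5] -> [-49, -5] -> 2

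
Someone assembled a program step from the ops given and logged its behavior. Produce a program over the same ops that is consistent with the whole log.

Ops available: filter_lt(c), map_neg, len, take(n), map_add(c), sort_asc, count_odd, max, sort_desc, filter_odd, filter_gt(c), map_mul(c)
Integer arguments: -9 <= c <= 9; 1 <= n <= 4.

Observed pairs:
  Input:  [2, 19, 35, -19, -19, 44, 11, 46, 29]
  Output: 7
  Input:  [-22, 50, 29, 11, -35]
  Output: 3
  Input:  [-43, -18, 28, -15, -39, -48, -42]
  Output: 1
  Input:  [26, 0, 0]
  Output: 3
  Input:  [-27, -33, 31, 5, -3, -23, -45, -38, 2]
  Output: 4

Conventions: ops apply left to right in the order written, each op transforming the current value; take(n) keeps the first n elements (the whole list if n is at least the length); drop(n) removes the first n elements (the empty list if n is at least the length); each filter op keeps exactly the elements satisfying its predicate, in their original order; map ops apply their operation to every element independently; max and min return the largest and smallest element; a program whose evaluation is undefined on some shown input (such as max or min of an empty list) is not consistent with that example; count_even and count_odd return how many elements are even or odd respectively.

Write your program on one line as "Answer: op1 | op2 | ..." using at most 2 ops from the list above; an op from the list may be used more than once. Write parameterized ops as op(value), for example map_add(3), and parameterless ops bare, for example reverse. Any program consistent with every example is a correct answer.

filter_gt(-7) | len

Check, running the answer program on each example:
  [2, 19, 35, -19, -19, 44, 11, 46, 29] -> [2, 19, 35, 44, 11, 46, 29] -> 7
  [-22, 50, 29, 11, -35] -> [50, 29, 11] -> 3
  [-43, -18, 28, -15, -39, -48, -42] -> [28] -> 1
  [26, 0, 0] -> [26, 0, 0] -> 3
  [-27, -33, 31, 5, -3, -23, -45, -38, 2] -> [31, 5, -3, 2] -> 4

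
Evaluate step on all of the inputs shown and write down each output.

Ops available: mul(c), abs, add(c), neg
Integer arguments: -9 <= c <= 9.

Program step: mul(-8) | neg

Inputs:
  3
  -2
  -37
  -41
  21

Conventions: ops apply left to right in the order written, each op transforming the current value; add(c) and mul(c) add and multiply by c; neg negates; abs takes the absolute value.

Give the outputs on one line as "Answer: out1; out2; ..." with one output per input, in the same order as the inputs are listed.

24; -16; -296; -328; 168

Execution, op by op:
  3 -> -24 -> 24
  -2 -> 16 -> -16
  -37 -> 296 -> -296
  -41 -> 328 -> -328
  21 -> -168 -> 168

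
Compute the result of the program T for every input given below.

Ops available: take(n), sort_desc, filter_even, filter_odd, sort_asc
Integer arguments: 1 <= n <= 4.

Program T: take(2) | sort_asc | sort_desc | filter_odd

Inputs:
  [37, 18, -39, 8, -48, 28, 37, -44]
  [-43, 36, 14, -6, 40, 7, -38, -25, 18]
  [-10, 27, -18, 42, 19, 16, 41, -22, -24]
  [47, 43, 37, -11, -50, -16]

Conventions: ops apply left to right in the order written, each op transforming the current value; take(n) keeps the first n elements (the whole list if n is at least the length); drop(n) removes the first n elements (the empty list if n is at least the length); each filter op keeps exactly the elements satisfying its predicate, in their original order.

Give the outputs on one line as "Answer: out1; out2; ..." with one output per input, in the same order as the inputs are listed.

[37]; [-43]; [27]; [47, 43]

Execution, op by op:
  [37, 18, -39, 8, -48, 28, 37, -44] -> [37, 18] -> [18, 37] -> [37, 18] -> [37]
  [-43, 36, 14, -6, 40, 7, -38, -25, 18] -> [-43, 36] -> [-43, 36] -> [36, -43] -> [-43]
  [-10, 27, -18, 42, 19, 16, 41, -22, -24] -> [-10, 27] -> [-10, 27] -> [27, -10] -> [27]
  [47, 43, 37, -11, -50, -16] -> [47, 43] -> [43, 47] -> [47, 43] -> [47, 43]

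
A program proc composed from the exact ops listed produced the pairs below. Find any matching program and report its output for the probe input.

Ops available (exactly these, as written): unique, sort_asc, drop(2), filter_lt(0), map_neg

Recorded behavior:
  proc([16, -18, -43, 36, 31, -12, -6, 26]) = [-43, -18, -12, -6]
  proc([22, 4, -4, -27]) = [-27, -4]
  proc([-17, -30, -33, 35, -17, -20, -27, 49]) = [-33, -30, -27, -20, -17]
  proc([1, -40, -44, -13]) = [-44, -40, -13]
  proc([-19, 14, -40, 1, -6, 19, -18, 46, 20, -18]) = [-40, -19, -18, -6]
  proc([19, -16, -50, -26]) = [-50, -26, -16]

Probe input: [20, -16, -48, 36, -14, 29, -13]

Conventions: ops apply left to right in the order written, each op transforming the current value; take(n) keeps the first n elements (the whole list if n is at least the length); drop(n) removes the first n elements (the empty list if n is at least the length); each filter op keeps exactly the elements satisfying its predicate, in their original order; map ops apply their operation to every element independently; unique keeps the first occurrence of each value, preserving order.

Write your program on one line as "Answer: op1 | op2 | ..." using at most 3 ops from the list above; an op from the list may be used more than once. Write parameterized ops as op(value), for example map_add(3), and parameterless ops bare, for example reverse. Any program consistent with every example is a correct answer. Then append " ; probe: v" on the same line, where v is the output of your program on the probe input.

sort_asc | filter_lt(0) | unique ; probe: [-48, -16, -14, -13]

Check, running the answer program on each example:
  [16, -18, -43, 36, 31, -12, -6, 26] -> [-43, -18, -12, -6, 16, 26, 31, 36] -> [-43, -18, -12, -6] -> [-43, -18, -12, -6]
  [22, 4, -4, -27] -> [-27, -4, 4, 22] -> [-27, -4] -> [-27, -4]
  [-17, -30, -33, 35, -17, -20, -27, 49] -> [-33, -30, -27, -20, -17, -17, 35, 49] -> [-33, -30, -27, -20, -17, -17] -> [-33, -30, -27, -20, -17]
  [1, -40, -44, -13] -> [-44, -40, -13, 1] -> [-44, -40, -13] -> [-44, -40, -13]
  [-19, 14, -40, 1, -6, 19, -18, 46, 20, -18] -> [-40, -19, -18, -18, -6, 1, 14, 19, 20, 46] -> [-40, -19, -18, -18, -6] -> [-40, -19, -18, -6]
  [19, -16, -50, -26] -> [-50, -26, -16, 19] -> [-50, -26, -16] -> [-50, -26, -16]
  probe: [20, -16, -48, 36, -14, 29, -13] -> [-48, -16, -14, -13, 20, 29, 36] -> [-48, -16, -14, -13] -> [-48, -16, -14, -13]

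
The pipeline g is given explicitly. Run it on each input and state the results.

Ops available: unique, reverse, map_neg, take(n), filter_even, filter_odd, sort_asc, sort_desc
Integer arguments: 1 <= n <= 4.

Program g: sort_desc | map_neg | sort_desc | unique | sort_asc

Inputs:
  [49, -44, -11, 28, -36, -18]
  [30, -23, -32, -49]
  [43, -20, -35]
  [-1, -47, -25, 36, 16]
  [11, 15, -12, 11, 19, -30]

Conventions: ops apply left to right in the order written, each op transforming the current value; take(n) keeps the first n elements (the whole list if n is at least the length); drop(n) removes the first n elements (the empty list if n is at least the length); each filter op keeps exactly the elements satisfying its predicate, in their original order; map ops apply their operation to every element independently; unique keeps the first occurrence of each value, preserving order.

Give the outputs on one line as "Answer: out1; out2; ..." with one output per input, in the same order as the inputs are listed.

[-49, -28, 11, 18, 36, 44]; [-30, 23, 32, 49]; [-43, 20, 35]; [-36, -16, 1, 25, 47]; [-19, -15, -11, 12, 30]

Execution, op by op:
  [49, -44, -11, 28, -36, -18] -> [49, 28, -11, -18, -36, -44] -> [-49, -28, 11, 18, 36, 44] -> [44, 36, 18, 11, -28, -49] -> [44, 36, 18, 11, -28, -49] -> [-49, -28, 11, 18, 36, 44]
  [30, -23, -32, -49] -> [30, -23, -32, -49] -> [-30, 23, 32, 49] -> [49, 32, 23, -30] -> [49, 32, 23, -30] -> [-30, 23, 32, 49]
  [43, -20, -35] -> [43, -20, -35] -> [-43, 20, 35] -> [35, 20, -43] -> [35, 20, -43] -> [-43, 20, 35]
  [-1, -47, -25, 36, 16] -> [36, 16, -1, -25, -47] -> [-36, -16, 1, 25, 47] -> [47, 25, 1, -16, -36] -> [47, 25, 1, -16, -36] -> [-36, -16, 1, 25, 47]
  [11, 15, -12, 11, 19, -30] -> [19, 15, 11, 11, -12, -30] -> [-19, -15, -11, -11, 12, 30] -> [30, 12, -11, -11, -15, -19] -> [30, 12, -11, -15, -19] -> [-19, -15, -11, 12, 30]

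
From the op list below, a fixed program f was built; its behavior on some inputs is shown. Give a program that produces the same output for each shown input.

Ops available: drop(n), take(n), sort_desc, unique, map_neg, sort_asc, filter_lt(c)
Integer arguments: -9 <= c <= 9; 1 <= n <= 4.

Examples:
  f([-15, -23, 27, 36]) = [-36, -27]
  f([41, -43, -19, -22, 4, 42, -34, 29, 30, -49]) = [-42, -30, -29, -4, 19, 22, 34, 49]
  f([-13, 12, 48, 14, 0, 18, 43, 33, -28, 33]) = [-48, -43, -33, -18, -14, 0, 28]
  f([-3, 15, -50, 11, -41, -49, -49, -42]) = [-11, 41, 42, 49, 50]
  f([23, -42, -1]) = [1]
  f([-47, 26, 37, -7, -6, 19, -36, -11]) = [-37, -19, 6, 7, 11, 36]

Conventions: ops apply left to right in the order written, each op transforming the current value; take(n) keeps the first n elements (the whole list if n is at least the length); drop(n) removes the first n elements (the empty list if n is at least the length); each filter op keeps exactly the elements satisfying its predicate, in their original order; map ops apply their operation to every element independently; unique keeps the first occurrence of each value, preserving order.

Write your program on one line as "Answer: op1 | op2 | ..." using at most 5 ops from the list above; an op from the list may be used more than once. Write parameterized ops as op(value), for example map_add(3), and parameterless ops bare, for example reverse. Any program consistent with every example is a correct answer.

map_neg | drop(2) | sort_asc | unique

Check, running the answer program on each example:
  [-15, -23, 27, 36] -> [15, 23, -27, -36] -> [-27, -36] -> [-36, -27] -> [-36, -27]
  [41, -43, -19, -22, 4, 42, -34, 29, 30, -49] -> [-41, 43, 19, 22, -4, -42, 34, -29, -30, 49] -> [19, 22, -4, -42, 34, -29, -30, 49] -> [-42, -30, -29, -4, 19, 22, 34, 49] -> [-42, -30, -29, -4, 19, 22, 34, 49]
  [-13, 12, 48, 14, 0, 18, 43, 33, -28, 33] -> [13, -12, -48, -14, 0, -18, -43, -33, 28, -33] -> [-48, -14, 0, -18, -43, -33, 28, -33] -> [-48, -43, -33, -33, -18, -14, 0, 28] -> [-48, -43, -33, -18, -14, 0, 28]
  [-3, 15, -50, 11, -41, -49, -49, -42] -> [3, -15, 50, -11, 41, 49, 49, 42] -> [50, -11, 41, 49, 49, 42] -> [-11, 41, 42, 49, 49, 50] -> [-11, 41, 42, 49, 50]
  [23, -42, -1] -> [-23, 42, 1] -> [1] -> [1] -> [1]
  [-47, 26, 37, -7, -6, 19, -36, -11] -> [47, -26, -37, 7, 6, -19, 36, 11] -> [-37, 7, 6, -19, 36, 11] -> [-37, -19, 6, 7, 11, 36] -> [-37, -19, 6, 7, 11, 36]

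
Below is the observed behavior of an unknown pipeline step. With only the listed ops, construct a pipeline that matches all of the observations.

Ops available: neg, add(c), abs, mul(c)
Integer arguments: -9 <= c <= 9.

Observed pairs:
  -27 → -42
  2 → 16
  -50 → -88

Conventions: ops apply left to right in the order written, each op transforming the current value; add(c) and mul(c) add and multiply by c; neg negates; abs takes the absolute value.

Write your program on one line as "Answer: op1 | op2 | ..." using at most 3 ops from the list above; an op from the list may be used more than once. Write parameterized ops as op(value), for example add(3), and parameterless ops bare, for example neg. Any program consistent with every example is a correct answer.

mul(2) | add(5) | add(7)

Check, running the answer program on each example:
  -27 -> -54 -> -49 -> -42
  2 -> 4 -> 9 -> 16
  -50 -> -100 -> -95 -> -88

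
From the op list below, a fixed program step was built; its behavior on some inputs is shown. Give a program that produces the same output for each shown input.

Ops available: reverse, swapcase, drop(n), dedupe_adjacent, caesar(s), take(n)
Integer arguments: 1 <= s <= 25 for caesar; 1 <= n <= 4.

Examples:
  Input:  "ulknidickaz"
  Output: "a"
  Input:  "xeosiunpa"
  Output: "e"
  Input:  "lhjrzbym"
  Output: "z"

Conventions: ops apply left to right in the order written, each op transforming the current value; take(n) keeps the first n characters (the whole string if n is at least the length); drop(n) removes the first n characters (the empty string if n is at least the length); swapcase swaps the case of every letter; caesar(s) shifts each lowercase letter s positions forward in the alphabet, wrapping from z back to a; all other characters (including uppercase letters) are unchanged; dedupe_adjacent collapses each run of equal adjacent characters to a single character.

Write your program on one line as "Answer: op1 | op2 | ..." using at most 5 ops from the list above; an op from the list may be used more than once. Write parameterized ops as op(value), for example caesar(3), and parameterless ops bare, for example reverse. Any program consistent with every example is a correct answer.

drop(1) | drop(1) | take(1) | caesar(16)

Check, running the answer program on each example:
  "ulknidickaz" -> "lknidickaz" -> "knidickaz" -> "k" -> "a"
  "xeosiunpa" -> "eosiunpa" -> "osiunpa" -> "o" -> "e"
  "lhjrzbym" -> "hjrzbym" -> "jrzbym" -> "j" -> "z"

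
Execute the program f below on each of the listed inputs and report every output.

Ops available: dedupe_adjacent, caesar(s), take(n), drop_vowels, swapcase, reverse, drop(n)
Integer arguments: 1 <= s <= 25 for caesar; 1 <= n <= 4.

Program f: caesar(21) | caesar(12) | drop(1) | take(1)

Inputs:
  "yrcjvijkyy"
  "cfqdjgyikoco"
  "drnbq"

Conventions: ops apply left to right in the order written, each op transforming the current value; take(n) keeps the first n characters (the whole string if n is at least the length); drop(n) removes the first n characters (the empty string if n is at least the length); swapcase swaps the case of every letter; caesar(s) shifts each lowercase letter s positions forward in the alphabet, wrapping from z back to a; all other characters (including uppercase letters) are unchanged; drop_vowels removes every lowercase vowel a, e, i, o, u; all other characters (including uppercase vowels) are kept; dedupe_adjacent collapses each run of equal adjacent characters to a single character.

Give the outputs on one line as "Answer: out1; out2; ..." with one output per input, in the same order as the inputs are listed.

Execution, op by op:
  "yrcjvijkyy" -> "tmxeqdeftt" -> "fyjqcpqrff" -> "yjqcpqrff" -> "y"
  "cfqdjgyikoco" -> "xalyebtdfjxj" -> "jmxkqnfprvjv" -> "mxkqnfprvjv" -> "m"
  "drnbq" -> "ymiwl" -> "kyuix" -> "yuix" -> "y"

"y"; "m"; "y"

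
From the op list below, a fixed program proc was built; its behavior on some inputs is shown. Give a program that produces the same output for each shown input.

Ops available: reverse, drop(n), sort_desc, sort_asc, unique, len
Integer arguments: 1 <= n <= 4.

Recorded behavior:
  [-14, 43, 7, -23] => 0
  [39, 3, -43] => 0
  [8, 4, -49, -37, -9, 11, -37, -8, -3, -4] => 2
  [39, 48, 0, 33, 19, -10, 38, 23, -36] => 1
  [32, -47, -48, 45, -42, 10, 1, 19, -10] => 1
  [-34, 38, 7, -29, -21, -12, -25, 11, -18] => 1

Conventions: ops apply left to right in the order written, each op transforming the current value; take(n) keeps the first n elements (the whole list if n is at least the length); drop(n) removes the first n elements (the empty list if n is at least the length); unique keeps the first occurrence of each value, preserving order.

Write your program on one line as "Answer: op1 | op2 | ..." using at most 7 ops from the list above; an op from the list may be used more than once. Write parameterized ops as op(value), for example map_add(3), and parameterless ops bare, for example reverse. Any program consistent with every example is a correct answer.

drop(2) | sort_asc | reverse | drop(2) | drop(4) | len

Check, running the answer program on each example:
  [-14, 43, 7, -23] -> [7, -23] -> [-23, 7] -> [7, -23] -> [] -> [] -> 0
  [39, 3, -43] -> [-43] -> [-43] -> [-43] -> [] -> [] -> 0
  [8, 4, -49, -37, -9, 11, -37, -8, -3, -4] -> [-49, -37, -9, 11, -37, -8, -3, -4] -> [-49, -37, -37, -9, -8, -4, -3, 11] -> [11, -3, -4, -8, -9, -37, -37, -49] -> [-4, -8, -9, -37, -37, -49] -> [-37, -49] -> 2
  [39, 48, 0, 33, 19, -10, 38, 23, -36] -> [0, 33, 19, -10, 38, 23, -36] -> [-36, -10, 0, 19, 23, 33, 38] -> [38, 33, 23, 19, 0, -10, -36] -> [23, 19, 0, -10, -36] -> [-36] -> 1
  [32, -47, -48, 45, -42, 10, 1, 19, -10] -> [-48, 45, -42, 10, 1, 19, -10] -> [-48, -42, -10, 1, 10, 19, 45] -> [45, 19, 10, 1, -10, -42, -48] -> [10, 1, -10, -42, -48] -> [-48] -> 1
  [-34, 38, 7, -29, -21, -12, -25, 11, -18] -> [7, -29, -21, -12, -25, 11, -18] -> [-29, -25, -21, -18, -12, 7, 11] -> [11, 7, -12, -18, -21, -25, -29] -> [-12, -18, -21, -25, -29] -> [-29] -> 1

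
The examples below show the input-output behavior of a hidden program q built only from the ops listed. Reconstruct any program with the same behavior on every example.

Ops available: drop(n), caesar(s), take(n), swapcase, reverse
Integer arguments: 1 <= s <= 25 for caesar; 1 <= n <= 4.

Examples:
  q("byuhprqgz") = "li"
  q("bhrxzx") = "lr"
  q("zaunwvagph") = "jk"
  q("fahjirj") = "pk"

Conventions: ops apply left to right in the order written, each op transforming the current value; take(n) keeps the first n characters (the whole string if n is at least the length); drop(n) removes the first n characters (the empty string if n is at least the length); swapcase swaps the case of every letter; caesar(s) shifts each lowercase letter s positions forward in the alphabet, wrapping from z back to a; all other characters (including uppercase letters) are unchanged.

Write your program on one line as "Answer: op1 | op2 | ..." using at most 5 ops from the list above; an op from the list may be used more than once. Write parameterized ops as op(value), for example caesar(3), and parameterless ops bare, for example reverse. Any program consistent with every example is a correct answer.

take(3) | take(2) | caesar(4) | caesar(6)

Check, running the answer program on each example:
  "byuhprqgz" -> "byu" -> "by" -> "fc" -> "li"
  "bhrxzx" -> "bhr" -> "bh" -> "fl" -> "lr"
  "zaunwvagph" -> "zau" -> "za" -> "de" -> "jk"
  "fahjirj" -> "fah" -> "fa" -> "je" -> "pk"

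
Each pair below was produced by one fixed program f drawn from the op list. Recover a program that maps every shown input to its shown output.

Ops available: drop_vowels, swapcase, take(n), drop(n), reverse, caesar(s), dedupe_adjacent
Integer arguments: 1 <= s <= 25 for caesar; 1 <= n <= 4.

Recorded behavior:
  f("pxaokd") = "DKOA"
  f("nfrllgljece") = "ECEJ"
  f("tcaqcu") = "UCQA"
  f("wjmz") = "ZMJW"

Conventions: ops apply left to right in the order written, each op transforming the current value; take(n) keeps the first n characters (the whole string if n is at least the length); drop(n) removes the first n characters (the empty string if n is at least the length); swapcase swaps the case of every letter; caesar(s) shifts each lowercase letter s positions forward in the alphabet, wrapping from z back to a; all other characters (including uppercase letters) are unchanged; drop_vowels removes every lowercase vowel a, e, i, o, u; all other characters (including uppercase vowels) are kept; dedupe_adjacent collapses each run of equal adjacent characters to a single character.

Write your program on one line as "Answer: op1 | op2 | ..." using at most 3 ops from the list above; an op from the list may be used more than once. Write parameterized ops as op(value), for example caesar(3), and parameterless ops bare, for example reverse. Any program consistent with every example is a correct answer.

reverse | take(4) | swapcase

Check, running the answer program on each example:
  "pxaokd" -> "dkoaxp" -> "dkoa" -> "DKOA"
  "nfrllgljece" -> "ecejlgllrfn" -> "ecej" -> "ECEJ"
  "tcaqcu" -> "ucqact" -> "ucqa" -> "UCQA"
  "wjmz" -> "zmjw" -> "zmjw" -> "ZMJW"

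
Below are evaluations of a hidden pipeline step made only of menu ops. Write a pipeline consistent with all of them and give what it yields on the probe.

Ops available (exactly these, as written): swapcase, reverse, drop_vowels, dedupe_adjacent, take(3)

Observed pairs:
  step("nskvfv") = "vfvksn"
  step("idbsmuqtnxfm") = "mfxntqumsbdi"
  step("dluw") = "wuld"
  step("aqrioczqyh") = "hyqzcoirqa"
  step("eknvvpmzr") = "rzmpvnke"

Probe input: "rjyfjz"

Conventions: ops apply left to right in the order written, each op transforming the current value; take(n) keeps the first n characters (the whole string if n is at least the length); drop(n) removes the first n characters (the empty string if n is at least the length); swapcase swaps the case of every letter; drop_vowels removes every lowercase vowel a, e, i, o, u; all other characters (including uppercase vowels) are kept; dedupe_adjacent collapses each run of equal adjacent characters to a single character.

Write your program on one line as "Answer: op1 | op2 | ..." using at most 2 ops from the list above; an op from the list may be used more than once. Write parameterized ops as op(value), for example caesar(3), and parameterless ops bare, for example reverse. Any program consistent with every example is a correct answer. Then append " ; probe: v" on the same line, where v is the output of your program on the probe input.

reverse | dedupe_adjacent ; probe: "zjfyjr"

Check, running the answer program on each example:
  "nskvfv" -> "vfvksn" -> "vfvksn"
  "idbsmuqtnxfm" -> "mfxntqumsbdi" -> "mfxntqumsbdi"
  "dluw" -> "wuld" -> "wuld"
  "aqrioczqyh" -> "hyqzcoirqa" -> "hyqzcoirqa"
  "eknvvpmzr" -> "rzmpvvnke" -> "rzmpvnke"
  probe: "rjyfjz" -> "zjfyjr" -> "zjfyjr"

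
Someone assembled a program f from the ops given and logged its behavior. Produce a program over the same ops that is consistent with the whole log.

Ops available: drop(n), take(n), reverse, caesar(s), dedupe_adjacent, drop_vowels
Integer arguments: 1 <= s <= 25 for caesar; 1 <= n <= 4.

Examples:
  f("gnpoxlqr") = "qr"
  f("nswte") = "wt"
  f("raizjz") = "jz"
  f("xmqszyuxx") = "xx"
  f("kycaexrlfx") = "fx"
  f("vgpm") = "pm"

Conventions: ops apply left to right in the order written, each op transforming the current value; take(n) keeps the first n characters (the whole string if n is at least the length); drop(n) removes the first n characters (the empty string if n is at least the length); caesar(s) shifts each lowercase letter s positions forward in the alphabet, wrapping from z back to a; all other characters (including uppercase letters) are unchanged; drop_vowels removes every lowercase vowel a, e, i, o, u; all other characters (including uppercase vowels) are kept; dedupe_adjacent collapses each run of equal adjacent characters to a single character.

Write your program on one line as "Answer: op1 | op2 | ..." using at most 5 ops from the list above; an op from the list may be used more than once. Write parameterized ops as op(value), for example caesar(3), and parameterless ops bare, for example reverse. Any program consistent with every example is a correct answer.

drop(1) | reverse | drop_vowels | take(2) | reverse

Check, running the answer program on each example:
  "gnpoxlqr" -> "npoxlqr" -> "rqlxopn" -> "rqlxpn" -> "rq" -> "qr"
  "nswte" -> "swte" -> "etws" -> "tws" -> "tw" -> "wt"
  "raizjz" -> "aizjz" -> "zjzia" -> "zjz" -> "zj" -> "jz"
  "xmqszyuxx" -> "mqszyuxx" -> "xxuyzsqm" -> "xxyzsqm" -> "xx" -> "xx"
  "kycaexrlfx" -> "ycaexrlfx" -> "xflrxeacy" -> "xflrxcy" -> "xf" -> "fx"
  "vgpm" -> "gpm" -> "mpg" -> "mpg" -> "mp" -> "pm"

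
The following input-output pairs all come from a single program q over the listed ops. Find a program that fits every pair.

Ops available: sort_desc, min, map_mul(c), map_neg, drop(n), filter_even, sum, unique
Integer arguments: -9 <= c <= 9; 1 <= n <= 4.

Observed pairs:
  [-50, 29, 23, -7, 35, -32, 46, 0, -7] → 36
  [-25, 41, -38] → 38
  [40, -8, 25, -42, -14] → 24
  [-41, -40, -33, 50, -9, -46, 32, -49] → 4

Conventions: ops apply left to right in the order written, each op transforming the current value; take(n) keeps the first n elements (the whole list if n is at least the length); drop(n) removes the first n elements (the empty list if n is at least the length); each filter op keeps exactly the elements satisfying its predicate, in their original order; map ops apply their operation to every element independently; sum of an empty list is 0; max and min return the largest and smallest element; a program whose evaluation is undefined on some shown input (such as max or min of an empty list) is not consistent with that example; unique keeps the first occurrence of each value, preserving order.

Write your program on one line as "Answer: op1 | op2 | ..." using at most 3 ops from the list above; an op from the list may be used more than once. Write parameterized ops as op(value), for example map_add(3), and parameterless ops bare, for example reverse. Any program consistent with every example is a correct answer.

map_neg | filter_even | sum

Check, running the answer program on each example:
  [-50, 29, 23, -7, 35, -32, 46, 0, -7] -> [50, -29, -23, 7, -35, 32, -46, 0, 7] -> [50, 32, -46, 0] -> 36
  [-25, 41, -38] -> [25, -41, 38] -> [38] -> 38
  [40, -8, 25, -42, -14] -> [-40, 8, -25, 42, 14] -> [-40, 8, 42, 14] -> 24
  [-41, -40, -33, 50, -9, -46, 32, -49] -> [41, 40, 33, -50, 9, 46, -32, 49] -> [40, -50, 46, -32] -> 4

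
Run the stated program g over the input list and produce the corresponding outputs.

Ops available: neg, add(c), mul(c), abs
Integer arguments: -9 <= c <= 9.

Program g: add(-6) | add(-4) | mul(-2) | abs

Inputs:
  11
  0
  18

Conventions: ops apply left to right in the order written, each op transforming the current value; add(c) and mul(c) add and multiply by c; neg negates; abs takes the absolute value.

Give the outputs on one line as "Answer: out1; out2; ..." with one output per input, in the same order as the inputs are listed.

2; 20; 16

Execution, op by op:
  11 -> 5 -> 1 -> -2 -> 2
  0 -> -6 -> -10 -> 20 -> 20
  18 -> 12 -> 8 -> -16 -> 16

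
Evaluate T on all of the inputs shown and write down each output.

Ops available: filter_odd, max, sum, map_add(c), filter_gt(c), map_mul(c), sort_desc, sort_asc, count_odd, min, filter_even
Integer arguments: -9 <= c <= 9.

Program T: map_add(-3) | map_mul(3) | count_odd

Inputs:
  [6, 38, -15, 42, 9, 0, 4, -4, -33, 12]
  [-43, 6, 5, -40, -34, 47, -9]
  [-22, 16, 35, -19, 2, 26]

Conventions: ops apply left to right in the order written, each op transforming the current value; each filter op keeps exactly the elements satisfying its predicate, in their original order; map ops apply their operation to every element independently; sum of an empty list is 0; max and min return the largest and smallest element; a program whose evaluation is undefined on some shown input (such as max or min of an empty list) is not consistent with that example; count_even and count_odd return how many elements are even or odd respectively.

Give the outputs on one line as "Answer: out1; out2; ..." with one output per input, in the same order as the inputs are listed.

Execution, op by op:
  [6, 38, -15, 42, 9, 0, 4, -4, -33, 12] -> [3, 35, -18, 39, 6, -3, 1, -7, -36, 9] -> [9, 105, -54, 117, 18, -9, 3, -21, -108, 27] -> 7
  [-43, 6, 5, -40, -34, 47, -9] -> [-46, 3, 2, -43, -37, 44, -12] -> [-138, 9, 6, -129, -111, 132, -36] -> 3
  [-22, 16, 35, -19, 2, 26] -> [-25, 13, 32, -22, -1, 23] -> [-75, 39, 96, -66, -3, 69] -> 4

7; 3; 4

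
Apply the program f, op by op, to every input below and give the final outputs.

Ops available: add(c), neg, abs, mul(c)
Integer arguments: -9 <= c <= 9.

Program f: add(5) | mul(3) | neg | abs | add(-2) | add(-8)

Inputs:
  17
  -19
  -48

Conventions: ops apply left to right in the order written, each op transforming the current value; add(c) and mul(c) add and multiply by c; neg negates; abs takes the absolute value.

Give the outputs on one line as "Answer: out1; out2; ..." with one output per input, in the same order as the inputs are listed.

56; 32; 119

Execution, op by op:
  17 -> 22 -> 66 -> -66 -> 66 -> 64 -> 56
  -19 -> -14 -> -42 -> 42 -> 42 -> 40 -> 32
  -48 -> -43 -> -129 -> 129 -> 129 -> 127 -> 119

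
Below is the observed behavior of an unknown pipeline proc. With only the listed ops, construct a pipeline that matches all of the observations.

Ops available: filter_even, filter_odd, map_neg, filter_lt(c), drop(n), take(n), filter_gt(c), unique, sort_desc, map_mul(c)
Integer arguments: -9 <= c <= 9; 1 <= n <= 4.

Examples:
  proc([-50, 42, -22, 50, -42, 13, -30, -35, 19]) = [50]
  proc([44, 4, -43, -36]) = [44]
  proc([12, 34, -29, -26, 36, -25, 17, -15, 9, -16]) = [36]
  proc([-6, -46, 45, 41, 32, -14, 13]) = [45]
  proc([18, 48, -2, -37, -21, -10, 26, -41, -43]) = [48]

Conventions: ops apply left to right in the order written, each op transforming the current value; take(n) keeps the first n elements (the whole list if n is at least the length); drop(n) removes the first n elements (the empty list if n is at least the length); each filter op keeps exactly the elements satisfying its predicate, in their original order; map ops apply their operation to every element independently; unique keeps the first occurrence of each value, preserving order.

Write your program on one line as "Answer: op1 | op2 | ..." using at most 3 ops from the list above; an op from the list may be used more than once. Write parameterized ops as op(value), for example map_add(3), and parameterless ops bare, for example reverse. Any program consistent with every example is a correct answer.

sort_desc | filter_gt(-6) | take(1)

Check, running the answer program on each example:
  [-50, 42, -22, 50, -42, 13, -30, -35, 19] -> [50, 42, 19, 13, -22, -30, -35, -42, -50] -> [50, 42, 19, 13] -> [50]
  [44, 4, -43, -36] -> [44, 4, -36, -43] -> [44, 4] -> [44]
  [12, 34, -29, -26, 36, -25, 17, -15, 9, -16] -> [36, 34, 17, 12, 9, -15, -16, -25, -26, -29] -> [36, 34, 17, 12, 9] -> [36]
  [-6, -46, 45, 41, 32, -14, 13] -> [45, 41, 32, 13, -6, -14, -46] -> [45, 41, 32, 13] -> [45]
  [18, 48, -2, -37, -21, -10, 26, -41, -43] -> [48, 26, 18, -2, -10, -21, -37, -41, -43] -> [48, 26, 18, -2] -> [48]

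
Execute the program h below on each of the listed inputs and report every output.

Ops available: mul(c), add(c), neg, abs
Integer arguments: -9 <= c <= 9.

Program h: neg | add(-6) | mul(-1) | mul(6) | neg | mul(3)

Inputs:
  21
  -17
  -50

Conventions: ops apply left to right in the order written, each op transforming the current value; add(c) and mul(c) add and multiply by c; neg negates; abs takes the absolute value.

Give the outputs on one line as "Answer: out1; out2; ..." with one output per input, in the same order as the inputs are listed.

Execution, op by op:
  21 -> -21 -> -27 -> 27 -> 162 -> -162 -> -486
  -17 -> 17 -> 11 -> -11 -> -66 -> 66 -> 198
  -50 -> 50 -> 44 -> -44 -> -264 -> 264 -> 792

-486; 198; 792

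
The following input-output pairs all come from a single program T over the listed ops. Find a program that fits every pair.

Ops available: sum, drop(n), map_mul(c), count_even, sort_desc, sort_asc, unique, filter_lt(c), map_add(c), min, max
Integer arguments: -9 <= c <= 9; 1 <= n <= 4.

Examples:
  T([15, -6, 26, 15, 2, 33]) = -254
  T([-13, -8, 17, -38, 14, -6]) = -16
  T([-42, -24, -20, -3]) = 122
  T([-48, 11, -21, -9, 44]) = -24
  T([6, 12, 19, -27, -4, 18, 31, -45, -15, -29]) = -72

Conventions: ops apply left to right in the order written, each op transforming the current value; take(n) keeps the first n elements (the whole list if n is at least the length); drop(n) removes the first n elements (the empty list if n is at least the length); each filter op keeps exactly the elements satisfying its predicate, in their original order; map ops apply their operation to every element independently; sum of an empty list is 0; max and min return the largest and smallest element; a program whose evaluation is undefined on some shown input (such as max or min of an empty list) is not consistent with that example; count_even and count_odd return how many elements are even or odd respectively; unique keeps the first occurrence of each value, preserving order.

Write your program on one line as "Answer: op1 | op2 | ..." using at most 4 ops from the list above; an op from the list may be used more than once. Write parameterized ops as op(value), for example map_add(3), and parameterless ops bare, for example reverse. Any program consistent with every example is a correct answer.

map_add(7) | map_mul(2) | map_mul(-1) | sum

Check, running the answer program on each example:
  [15, -6, 26, 15, 2, 33] -> [22, 1, 33, 22, 9, 40] -> [44, 2, 66, 44, 18, 80] -> [-44, -2, -66, -44, -18, -80] -> -254
  [-13, -8, 17, -38, 14, -6] -> [-6, -1, 24, -31, 21, 1] -> [-12, -2, 48, -62, 42, 2] -> [12, 2, -48, 62, -42, -2] -> -16
  [-42, -24, -20, -3] -> [-35, -17, -13, 4] -> [-70, -34, -26, 8] -> [70, 34, 26, -8] -> 122
  [-48, 11, -21, -9, 44] -> [-41, 18, -14, -2, 51] -> [-82, 36, -28, -4, 102] -> [82, -36, 28, 4, -102] -> -24
  [6, 12, 19, -27, -4, 18, 31, -45, -15, -29] -> [13, 19, 26, -20, 3, 25, 38, -38, -8, -22] -> [26, 38, 52, -40, 6, 50, 76, -76, -16, -44] -> [-26, -38, -52, 40, -6, -50, -76, 76, 16, 44] -> -72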